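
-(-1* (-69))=-69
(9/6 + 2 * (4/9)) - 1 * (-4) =6.39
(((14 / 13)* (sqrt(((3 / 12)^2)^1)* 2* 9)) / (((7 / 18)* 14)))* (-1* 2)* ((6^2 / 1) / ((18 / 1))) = -324 / 91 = -3.56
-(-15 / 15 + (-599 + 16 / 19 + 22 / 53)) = 602934 / 1007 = 598.74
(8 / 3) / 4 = 0.67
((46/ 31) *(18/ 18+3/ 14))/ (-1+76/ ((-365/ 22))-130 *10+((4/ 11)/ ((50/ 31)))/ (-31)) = -7849325/ 5687500777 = -0.00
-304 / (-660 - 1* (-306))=152 / 177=0.86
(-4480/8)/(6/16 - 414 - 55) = 4480/3749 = 1.19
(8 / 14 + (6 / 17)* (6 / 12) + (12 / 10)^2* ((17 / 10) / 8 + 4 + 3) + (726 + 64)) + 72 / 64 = 95468809 / 119000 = 802.26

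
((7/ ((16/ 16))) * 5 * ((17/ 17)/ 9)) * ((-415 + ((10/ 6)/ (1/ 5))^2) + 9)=-106015/ 81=-1308.83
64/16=4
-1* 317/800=-317/800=-0.40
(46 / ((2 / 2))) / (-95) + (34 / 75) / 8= -2437 / 5700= -0.43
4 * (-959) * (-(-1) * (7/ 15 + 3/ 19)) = -682808/ 285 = -2395.82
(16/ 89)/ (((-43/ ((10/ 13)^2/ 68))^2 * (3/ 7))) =70000/ 4074923167107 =0.00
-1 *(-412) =412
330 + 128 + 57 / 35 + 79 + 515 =36877 / 35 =1053.63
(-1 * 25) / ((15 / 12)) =-20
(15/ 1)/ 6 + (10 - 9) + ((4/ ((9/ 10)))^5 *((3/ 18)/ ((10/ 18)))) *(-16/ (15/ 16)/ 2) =-523874657/ 118098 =-4435.93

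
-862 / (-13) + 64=1694 / 13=130.31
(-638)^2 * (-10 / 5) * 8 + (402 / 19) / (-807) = -33286430278 / 5111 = -6512704.03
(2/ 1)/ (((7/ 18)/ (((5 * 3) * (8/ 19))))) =4320/ 133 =32.48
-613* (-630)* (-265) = -102340350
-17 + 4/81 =-1373/81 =-16.95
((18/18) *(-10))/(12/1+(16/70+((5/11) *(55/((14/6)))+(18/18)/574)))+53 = 3461403/65851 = 52.56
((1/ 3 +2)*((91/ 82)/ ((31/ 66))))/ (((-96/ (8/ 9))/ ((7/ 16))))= -49049/ 2196288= -0.02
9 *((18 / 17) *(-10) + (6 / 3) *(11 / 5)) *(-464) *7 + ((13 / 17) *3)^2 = 261400149 / 1445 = 180899.76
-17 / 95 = -0.18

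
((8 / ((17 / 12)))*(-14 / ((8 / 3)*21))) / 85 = -24 / 1445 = -0.02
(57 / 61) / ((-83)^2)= 57 / 420229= 0.00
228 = 228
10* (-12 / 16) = -15 / 2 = -7.50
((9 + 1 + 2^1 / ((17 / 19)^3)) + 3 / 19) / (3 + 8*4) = 172693 / 466735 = 0.37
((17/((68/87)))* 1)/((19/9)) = 783/76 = 10.30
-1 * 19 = -19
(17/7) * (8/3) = 136/21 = 6.48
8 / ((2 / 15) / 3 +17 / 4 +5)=1440 / 1673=0.86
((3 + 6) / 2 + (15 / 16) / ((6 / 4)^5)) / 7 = 107 / 162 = 0.66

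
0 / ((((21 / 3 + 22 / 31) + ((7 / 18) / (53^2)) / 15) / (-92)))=0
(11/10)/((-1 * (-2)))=11/20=0.55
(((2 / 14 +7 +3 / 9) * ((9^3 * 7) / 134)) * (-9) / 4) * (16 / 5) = -2049.90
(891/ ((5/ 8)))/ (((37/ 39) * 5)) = 277992/ 925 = 300.53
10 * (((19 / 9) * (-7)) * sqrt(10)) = -1330 * sqrt(10) / 9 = -467.31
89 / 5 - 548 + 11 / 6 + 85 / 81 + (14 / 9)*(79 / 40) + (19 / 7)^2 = -41029753 / 79380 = -516.88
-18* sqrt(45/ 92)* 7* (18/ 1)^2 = -61236* sqrt(115)/ 23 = -28551.43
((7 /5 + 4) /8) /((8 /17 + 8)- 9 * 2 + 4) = -459 /3760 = -0.12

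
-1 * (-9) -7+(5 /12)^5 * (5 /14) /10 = 13937717 /6967296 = 2.00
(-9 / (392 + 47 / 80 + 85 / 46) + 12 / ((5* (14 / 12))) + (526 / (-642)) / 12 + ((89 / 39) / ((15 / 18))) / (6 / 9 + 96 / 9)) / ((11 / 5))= 47739293351227 / 47573259057324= 1.00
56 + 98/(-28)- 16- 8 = 57/2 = 28.50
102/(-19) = -102/19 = -5.37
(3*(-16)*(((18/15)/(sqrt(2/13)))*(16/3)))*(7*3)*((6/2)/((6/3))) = -24192*sqrt(26)/5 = -24671.10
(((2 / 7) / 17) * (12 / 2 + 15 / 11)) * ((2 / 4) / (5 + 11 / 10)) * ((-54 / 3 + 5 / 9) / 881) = -14130 / 70346969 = -0.00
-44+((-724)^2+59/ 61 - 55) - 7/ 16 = 511499669/ 976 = 524077.53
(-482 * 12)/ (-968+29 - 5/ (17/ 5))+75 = 324357/ 3997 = 81.15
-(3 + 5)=-8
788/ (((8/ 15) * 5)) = 295.50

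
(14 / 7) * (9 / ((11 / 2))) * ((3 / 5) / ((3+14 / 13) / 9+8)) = 0.23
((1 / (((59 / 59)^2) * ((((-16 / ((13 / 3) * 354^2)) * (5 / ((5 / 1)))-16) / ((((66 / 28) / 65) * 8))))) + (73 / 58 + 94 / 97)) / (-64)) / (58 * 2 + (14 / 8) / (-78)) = -837674152809 / 2813993386195600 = -0.00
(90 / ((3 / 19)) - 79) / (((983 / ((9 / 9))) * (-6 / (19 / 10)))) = -9329 / 58980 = -0.16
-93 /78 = -1.19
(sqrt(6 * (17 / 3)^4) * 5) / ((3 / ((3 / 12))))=1445 * sqrt(6) / 108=32.77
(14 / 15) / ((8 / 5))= 7 / 12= 0.58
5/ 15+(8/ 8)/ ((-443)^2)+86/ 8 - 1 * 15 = -9223691/ 2354988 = -3.92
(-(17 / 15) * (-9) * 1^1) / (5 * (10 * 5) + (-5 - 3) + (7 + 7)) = 51 / 1280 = 0.04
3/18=1/6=0.17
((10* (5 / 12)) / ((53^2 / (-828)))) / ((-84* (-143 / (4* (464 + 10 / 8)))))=-1070075 / 5623618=-0.19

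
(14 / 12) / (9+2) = 7 / 66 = 0.11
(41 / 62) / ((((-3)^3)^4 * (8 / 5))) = 205 / 263594736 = 0.00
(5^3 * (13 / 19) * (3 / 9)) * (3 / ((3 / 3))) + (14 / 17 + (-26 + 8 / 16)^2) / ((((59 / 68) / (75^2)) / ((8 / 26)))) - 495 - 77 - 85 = 1298180.16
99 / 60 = 33 / 20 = 1.65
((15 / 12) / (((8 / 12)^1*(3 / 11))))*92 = 1265 / 2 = 632.50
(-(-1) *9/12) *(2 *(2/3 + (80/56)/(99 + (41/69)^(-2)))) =1.02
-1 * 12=-12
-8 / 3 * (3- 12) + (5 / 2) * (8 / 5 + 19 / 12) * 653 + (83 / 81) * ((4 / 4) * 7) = 3387721 / 648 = 5227.96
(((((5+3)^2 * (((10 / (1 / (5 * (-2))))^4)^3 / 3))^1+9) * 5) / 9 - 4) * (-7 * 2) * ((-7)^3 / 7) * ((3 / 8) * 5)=15244444444444444444444450000.00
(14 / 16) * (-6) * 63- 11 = -1367 / 4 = -341.75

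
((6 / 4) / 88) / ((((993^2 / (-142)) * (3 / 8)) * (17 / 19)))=-1349 / 184391163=-0.00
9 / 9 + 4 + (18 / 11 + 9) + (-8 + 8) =172 / 11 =15.64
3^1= 3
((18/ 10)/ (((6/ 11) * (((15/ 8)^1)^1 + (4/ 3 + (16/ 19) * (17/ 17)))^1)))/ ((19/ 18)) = 7128/ 9235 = 0.77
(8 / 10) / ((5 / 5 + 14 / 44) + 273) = 88 / 30175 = 0.00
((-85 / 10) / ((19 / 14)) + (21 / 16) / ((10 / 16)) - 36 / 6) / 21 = -1931 / 3990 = -0.48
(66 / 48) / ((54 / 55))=605 / 432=1.40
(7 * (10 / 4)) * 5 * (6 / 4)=525 / 4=131.25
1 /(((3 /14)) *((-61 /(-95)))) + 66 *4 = 49642 /183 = 271.27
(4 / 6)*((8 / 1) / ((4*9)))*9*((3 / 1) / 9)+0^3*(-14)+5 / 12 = 0.86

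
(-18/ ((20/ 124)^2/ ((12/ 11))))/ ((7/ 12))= -1293.98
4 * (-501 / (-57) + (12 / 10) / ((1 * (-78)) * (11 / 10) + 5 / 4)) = 3124 / 89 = 35.10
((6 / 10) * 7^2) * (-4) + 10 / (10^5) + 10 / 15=-3507997 / 30000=-116.93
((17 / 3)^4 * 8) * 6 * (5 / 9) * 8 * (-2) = -439946.01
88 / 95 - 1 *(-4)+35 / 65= 6749 / 1235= 5.46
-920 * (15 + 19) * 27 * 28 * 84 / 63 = -31530240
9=9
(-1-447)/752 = -28/47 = -0.60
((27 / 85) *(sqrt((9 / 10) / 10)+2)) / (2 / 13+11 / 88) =32292 / 12325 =2.62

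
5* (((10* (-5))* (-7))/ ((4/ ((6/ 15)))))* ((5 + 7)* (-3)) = -6300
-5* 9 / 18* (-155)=775 / 2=387.50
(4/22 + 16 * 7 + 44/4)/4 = 30.80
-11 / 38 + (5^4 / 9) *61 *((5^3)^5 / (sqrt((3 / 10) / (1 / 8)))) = -11 / 38 + 1163482666015625 *sqrt(15) / 54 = 83447203501472.34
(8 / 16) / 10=1 / 20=0.05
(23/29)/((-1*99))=-23/2871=-0.01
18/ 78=3/ 13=0.23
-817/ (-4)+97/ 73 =60029/ 292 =205.58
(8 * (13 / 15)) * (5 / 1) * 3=104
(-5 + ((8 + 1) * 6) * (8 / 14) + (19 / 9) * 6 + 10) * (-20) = -20380 / 21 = -970.48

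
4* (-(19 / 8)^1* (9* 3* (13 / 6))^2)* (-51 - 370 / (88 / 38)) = 1206041967 / 176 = 6852511.18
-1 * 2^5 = -32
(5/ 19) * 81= 405/ 19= 21.32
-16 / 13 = -1.23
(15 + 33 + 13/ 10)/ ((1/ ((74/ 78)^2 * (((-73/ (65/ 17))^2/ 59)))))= 1039426848277/ 3791472750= 274.15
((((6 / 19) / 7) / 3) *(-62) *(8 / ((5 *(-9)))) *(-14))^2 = 3936256 / 731025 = 5.38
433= 433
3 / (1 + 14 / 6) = 9 / 10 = 0.90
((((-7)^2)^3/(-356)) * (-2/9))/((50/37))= 4353013/80100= 54.34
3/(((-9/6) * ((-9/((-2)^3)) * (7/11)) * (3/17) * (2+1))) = -2992/567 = -5.28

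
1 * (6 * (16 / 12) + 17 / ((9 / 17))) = 361 / 9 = 40.11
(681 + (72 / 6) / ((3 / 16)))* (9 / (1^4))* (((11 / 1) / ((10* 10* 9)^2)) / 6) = 1639 / 108000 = 0.02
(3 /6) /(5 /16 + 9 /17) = 136 /229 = 0.59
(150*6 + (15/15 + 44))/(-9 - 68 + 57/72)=-22680/1829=-12.40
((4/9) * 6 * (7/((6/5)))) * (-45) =-700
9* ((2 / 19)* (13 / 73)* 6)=1404 / 1387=1.01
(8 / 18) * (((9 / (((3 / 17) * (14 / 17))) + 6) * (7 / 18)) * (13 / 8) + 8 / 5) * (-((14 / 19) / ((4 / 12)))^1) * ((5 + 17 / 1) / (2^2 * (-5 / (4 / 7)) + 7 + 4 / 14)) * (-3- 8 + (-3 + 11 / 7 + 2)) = -362.14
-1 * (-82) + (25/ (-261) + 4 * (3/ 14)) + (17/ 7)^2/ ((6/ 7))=327553/ 3654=89.64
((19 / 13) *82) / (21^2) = 1558 / 5733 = 0.27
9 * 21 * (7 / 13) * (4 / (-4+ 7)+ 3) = 441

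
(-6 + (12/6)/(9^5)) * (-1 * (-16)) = -5668672/59049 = -96.00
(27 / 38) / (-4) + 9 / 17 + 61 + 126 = 187.35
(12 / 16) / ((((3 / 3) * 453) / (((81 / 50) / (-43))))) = -81 / 1298600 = -0.00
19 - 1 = 18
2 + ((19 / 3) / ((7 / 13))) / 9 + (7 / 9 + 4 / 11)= 9248 / 2079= 4.45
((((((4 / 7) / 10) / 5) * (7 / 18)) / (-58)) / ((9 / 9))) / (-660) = 1 / 8613000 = 0.00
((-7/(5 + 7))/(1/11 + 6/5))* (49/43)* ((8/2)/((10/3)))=-3773/6106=-0.62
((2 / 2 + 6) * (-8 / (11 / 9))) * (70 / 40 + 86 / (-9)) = 3934 / 11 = 357.64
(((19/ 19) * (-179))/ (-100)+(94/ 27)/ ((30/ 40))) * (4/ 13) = 52099/ 26325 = 1.98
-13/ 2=-6.50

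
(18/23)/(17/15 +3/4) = 1080/2599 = 0.42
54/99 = 6/11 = 0.55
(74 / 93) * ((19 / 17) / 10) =703 / 7905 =0.09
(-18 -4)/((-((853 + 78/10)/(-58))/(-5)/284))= 566225/269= 2104.93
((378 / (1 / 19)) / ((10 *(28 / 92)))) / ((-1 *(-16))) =11799 / 80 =147.49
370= 370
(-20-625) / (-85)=129 / 17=7.59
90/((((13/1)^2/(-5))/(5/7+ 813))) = -2563200/1183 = -2166.69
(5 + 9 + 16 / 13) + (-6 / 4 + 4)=461 / 26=17.73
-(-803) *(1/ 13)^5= 803/ 371293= 0.00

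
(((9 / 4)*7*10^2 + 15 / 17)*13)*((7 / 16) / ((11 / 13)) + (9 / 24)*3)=2960295 / 88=33639.72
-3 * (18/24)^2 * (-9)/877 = 243/14032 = 0.02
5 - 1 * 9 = -4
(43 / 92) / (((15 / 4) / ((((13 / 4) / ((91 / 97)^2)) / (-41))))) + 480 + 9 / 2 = 17461682783 / 36041460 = 484.49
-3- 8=-11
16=16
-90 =-90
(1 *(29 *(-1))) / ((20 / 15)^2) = -261 / 16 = -16.31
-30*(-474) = 14220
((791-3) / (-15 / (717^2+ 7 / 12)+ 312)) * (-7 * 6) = -486123110 / 4582741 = -106.08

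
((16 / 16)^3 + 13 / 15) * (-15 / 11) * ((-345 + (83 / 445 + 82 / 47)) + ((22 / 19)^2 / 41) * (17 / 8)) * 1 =2973036287382 / 3405192065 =873.09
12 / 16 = 3 / 4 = 0.75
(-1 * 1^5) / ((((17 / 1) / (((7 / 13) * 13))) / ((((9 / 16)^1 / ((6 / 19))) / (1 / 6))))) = -1197 / 272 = -4.40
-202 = -202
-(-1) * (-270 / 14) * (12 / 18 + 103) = -13995 / 7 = -1999.29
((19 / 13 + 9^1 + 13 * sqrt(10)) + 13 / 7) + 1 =1212 / 91 + 13 * sqrt(10) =54.43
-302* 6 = -1812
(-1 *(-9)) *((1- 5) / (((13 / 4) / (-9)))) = 1296 / 13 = 99.69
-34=-34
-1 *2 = -2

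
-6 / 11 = -0.55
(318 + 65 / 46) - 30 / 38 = 278477 / 874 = 318.62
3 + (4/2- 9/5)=16/5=3.20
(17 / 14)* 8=68 / 7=9.71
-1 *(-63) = 63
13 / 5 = 2.60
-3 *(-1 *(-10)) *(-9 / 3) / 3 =30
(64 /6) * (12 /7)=128 /7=18.29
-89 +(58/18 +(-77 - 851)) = -9124/9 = -1013.78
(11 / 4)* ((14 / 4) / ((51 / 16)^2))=2464 / 2601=0.95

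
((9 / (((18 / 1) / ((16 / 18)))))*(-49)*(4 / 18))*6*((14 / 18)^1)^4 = -1882384 / 177147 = -10.63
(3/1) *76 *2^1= 456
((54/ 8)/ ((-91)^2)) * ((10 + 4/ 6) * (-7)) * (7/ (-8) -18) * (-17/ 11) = -23103/ 13013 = -1.78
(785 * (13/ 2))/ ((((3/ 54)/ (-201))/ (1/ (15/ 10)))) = -12307230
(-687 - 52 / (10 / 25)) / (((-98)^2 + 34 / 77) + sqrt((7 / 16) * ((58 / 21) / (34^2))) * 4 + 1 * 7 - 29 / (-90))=-108990703927406070 / 1282243451956975531 + 111169639350 * sqrt(174) / 1282243451956975531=-0.08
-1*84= -84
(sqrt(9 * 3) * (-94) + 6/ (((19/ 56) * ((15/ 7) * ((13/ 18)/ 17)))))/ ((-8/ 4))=-119952/ 1235 + 141 * sqrt(3)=147.09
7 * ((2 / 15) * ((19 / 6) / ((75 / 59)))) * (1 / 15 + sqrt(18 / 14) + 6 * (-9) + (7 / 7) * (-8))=-7289863 / 50625 + 1121 * sqrt(7) / 1125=-141.36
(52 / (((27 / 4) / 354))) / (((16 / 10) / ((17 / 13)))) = 20060 / 9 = 2228.89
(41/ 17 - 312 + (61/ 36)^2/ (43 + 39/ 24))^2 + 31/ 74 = 11856553104330043/ 123756547572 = 95805.46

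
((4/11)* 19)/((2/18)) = 684/11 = 62.18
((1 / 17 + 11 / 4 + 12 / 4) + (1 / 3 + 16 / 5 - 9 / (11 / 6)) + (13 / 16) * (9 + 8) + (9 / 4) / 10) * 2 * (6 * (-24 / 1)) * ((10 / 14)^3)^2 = -15542981250 / 22000363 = -706.49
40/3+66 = 238/3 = 79.33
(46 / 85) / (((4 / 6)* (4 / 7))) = 483 / 340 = 1.42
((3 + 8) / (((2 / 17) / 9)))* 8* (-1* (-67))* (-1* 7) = -3157308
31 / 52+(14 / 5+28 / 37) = 39951 / 9620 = 4.15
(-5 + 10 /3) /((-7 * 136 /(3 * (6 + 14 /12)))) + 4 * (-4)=-91177 /5712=-15.96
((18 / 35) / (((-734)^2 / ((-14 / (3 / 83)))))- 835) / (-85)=562326824 / 57242825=9.82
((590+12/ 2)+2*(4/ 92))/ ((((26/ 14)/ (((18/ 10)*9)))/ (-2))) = -3109428/ 299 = -10399.42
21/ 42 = 1/ 2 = 0.50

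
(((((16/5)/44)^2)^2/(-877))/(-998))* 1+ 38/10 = 15217191064753/4004523964375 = 3.80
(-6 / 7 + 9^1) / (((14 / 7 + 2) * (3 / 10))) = 95 / 14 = 6.79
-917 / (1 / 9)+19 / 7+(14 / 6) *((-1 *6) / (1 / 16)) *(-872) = 1309544 / 7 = 187077.71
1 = 1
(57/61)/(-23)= -57/1403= -0.04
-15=-15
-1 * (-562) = 562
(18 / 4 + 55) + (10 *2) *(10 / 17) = 2423 / 34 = 71.26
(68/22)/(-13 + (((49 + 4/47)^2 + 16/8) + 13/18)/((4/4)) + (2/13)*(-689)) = 1351908/1002947495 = 0.00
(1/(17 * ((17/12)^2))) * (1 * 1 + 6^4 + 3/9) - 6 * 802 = -23454540/4913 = -4773.98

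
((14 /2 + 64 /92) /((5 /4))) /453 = 236 /17365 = 0.01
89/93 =0.96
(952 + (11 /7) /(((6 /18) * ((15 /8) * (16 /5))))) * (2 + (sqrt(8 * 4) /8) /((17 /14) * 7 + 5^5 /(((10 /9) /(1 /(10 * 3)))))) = 13339 * sqrt(2) /2863 + 13339 /7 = 1912.16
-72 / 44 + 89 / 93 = -695 / 1023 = -0.68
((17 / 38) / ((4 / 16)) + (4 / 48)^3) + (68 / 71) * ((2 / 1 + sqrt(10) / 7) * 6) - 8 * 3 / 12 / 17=15.76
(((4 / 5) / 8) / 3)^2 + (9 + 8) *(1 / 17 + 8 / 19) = 139519 / 17100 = 8.16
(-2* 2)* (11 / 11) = -4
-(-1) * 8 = 8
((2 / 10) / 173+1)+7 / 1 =6921 / 865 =8.00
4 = 4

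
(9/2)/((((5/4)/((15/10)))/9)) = 243/5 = 48.60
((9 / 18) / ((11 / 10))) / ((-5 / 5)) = -5 / 11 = -0.45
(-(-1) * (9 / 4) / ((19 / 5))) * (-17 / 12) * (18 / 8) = -2295 / 1216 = -1.89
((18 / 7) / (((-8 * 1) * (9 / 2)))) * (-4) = 2 / 7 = 0.29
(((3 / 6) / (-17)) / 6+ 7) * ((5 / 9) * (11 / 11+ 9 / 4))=92755 / 7344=12.63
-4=-4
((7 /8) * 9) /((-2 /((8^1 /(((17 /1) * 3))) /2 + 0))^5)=-28 /38336139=-0.00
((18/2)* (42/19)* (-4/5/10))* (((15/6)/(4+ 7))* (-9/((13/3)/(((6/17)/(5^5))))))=61236/721703125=0.00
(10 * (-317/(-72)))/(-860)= -317/6192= -0.05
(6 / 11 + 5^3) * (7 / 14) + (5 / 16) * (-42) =4369 / 88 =49.65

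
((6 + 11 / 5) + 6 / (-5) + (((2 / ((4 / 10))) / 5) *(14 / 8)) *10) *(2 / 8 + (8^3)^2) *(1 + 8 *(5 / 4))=565183003 / 8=70647875.38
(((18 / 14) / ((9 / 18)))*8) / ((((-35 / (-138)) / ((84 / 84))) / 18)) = 357696 / 245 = 1459.98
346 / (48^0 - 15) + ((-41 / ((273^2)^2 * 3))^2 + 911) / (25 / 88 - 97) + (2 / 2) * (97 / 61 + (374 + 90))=62200111930846113328058465918 / 144163099581303915440514459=431.46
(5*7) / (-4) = -35 / 4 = -8.75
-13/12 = -1.08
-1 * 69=-69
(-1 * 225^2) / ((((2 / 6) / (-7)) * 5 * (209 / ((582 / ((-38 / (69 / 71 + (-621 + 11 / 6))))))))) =493774147125 / 51262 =9632362.12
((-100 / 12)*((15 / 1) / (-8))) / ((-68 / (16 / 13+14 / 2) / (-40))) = 75.65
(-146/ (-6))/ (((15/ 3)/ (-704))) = -51392/ 15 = -3426.13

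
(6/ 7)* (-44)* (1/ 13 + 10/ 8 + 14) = -52602/ 91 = -578.04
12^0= 1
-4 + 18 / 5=-2 / 5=-0.40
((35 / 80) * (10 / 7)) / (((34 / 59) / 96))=1770 / 17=104.12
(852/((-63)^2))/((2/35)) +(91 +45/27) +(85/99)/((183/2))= 96.43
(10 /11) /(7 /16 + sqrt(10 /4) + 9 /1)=24160 /243771-1280*sqrt(10) /243771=0.08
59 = 59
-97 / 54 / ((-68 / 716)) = 17363 / 918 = 18.91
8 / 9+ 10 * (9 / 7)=866 / 63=13.75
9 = 9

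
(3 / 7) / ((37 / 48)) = 0.56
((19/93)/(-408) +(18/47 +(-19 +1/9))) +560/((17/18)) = 341476193/594456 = 574.43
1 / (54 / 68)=34 / 27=1.26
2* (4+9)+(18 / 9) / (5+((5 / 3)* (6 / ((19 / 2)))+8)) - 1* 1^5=25.14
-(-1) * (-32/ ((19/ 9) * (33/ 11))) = -96/ 19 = -5.05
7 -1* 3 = 4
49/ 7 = 7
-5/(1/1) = -5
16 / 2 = 8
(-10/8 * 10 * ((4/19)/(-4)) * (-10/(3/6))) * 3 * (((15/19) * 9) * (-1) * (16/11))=1620000/3971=407.96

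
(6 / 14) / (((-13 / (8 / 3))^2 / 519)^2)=122589184 / 599781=204.39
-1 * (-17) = 17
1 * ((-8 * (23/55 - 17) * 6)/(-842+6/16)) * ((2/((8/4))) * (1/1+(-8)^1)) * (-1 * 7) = -17160192/370315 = -46.34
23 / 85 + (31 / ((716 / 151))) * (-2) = -389651 / 30430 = -12.80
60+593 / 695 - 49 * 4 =-93927 / 695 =-135.15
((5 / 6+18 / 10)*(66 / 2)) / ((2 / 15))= 2607 / 4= 651.75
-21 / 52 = -0.40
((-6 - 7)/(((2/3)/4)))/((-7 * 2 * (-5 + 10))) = 39/35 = 1.11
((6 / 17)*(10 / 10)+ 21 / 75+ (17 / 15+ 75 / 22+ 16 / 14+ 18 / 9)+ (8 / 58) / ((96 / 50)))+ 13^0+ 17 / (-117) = 9.24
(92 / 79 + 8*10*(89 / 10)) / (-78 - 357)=-3756 / 2291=-1.64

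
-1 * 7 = -7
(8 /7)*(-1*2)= -16 /7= -2.29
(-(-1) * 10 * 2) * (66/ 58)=660/ 29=22.76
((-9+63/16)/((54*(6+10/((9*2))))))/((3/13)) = -117/1888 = -0.06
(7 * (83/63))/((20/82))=3403/90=37.81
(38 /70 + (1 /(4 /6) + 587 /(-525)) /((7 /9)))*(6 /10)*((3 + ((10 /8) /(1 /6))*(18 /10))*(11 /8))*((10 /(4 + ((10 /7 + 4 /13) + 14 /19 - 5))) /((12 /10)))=75703771 /950880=79.61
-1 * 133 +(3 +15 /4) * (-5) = -667 /4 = -166.75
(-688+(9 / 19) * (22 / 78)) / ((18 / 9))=-169903 / 494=-343.93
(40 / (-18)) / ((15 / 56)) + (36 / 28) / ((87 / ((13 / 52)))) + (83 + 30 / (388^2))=30821802145 / 412565832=74.71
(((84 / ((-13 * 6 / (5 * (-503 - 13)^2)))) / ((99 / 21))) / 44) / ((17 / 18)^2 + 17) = -3522566880 / 9118681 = -386.30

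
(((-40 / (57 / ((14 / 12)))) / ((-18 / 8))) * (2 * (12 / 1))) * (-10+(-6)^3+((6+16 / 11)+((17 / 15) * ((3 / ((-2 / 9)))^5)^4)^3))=839962206158150277643311700000000000000000000000000000000000000000000.00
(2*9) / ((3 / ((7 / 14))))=3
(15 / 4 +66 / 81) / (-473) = -493 / 51084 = -0.01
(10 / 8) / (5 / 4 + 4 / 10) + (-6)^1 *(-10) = 60.76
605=605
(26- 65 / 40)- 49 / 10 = 779 / 40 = 19.48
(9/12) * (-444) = -333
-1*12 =-12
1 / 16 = 0.06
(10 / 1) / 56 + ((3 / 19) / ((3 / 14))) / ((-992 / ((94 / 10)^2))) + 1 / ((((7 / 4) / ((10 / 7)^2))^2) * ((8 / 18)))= 87946455013 / 27718104400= 3.17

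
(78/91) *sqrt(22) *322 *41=11316 *sqrt(22)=53076.74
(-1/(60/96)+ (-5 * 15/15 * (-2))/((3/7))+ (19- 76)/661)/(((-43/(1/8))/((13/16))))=-2790203/54572160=-0.05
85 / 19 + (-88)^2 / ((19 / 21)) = 162709 / 19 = 8563.63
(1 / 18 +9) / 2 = 163 / 36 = 4.53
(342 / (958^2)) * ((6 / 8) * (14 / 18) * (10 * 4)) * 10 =19950 / 229441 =0.09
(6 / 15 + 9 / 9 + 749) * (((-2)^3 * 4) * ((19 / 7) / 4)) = -81472 / 5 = -16294.40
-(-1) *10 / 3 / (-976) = -5 / 1464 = -0.00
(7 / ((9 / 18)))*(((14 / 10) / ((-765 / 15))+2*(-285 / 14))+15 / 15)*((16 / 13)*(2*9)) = -13620288 / 1105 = -12326.05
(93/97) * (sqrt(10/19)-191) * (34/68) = -17763/194 + 93 * sqrt(190)/3686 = -91.21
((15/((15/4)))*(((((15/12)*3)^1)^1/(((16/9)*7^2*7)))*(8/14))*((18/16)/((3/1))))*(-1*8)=-405/9604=-0.04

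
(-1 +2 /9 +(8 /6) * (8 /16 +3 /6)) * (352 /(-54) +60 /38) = -12670 /4617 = -2.74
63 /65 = 0.97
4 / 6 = 2 / 3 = 0.67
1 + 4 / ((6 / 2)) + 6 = 25 / 3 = 8.33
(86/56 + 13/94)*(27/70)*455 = 773253/2632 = 293.79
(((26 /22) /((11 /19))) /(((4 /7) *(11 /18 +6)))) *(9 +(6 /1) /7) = 153387 /28798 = 5.33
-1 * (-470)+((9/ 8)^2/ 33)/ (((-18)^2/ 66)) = 60161/ 128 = 470.01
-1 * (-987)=987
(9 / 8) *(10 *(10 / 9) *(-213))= -5325 / 2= -2662.50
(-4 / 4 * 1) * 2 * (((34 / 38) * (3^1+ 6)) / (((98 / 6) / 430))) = -394740 / 931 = -424.00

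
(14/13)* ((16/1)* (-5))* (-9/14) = 720/13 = 55.38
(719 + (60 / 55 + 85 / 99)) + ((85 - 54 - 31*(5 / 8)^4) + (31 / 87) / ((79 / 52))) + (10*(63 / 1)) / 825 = 3475506198253 / 4645048320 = 748.22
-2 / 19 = -0.11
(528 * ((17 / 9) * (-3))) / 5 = -2992 / 5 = -598.40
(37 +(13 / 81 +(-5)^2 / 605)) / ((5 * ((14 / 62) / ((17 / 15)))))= 38430421 / 1029105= 37.34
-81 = -81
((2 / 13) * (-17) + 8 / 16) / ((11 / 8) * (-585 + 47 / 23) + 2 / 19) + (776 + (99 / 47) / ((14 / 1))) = 332186412139 / 427990836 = 776.15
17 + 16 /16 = 18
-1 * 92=-92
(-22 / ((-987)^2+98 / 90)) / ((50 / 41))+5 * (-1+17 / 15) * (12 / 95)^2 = 4201088289 / 395634827350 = 0.01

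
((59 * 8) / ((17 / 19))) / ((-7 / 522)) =-39338.62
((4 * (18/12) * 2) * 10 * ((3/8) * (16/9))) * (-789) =-63120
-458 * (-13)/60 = 2977/30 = 99.23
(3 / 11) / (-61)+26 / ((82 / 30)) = 261567 / 27511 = 9.51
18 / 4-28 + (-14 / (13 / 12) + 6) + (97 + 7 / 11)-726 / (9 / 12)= -257625 / 286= -900.79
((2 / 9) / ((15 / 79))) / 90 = 79 / 6075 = 0.01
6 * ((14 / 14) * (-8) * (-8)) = 384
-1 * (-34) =34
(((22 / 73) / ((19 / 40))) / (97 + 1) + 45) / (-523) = -3058775 / 35544649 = -0.09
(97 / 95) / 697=97 / 66215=0.00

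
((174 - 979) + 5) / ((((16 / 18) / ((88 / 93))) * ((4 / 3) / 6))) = -118800 / 31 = -3832.26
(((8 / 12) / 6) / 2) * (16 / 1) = 8 / 9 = 0.89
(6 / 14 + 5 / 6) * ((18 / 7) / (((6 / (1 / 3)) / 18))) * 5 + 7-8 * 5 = -822 / 49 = -16.78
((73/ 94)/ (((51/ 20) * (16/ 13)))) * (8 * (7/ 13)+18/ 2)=63145/ 19176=3.29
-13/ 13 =-1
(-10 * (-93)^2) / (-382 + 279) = 86490 / 103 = 839.71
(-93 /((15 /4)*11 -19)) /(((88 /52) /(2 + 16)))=-43524 /979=-44.46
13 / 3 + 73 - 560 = -1448 / 3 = -482.67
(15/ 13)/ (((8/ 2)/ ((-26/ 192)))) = -5/ 128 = -0.04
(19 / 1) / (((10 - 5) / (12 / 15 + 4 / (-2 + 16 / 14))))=-1102 / 75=-14.69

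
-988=-988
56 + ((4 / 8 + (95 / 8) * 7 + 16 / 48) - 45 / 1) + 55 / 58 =66751 / 696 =95.91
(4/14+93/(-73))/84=-505/42924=-0.01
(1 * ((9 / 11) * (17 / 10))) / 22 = 153 / 2420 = 0.06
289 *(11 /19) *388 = 1233452 /19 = 64918.53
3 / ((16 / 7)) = 21 / 16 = 1.31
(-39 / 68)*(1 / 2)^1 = -0.29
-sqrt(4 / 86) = -sqrt(86) / 43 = -0.22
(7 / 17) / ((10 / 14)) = 49 / 85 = 0.58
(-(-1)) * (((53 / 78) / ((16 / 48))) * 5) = 265 / 26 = 10.19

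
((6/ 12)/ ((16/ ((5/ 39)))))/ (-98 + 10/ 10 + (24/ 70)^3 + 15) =-214375/ 4385499456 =-0.00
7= 7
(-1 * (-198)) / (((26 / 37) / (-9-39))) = -175824 / 13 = -13524.92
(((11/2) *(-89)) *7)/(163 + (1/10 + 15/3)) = -34265/1681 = -20.38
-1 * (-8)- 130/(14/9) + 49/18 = -9179/126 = -72.85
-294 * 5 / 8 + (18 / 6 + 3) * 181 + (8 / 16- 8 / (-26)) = 46959 / 52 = 903.06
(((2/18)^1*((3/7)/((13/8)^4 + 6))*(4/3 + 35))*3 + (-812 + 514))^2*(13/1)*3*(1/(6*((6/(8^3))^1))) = 183506533771315329536/3735544437387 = 49124441.39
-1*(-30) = 30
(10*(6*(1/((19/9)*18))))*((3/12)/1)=15/38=0.39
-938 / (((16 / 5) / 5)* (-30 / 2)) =2345 / 24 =97.71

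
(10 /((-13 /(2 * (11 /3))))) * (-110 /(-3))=-24200 /117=-206.84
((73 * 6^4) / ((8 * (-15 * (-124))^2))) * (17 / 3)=3723 / 192200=0.02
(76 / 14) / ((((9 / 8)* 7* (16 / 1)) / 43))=817 / 441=1.85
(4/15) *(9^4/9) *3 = 2916/5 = 583.20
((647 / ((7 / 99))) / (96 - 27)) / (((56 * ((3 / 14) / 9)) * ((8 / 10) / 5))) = 1601325 / 2576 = 621.63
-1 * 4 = -4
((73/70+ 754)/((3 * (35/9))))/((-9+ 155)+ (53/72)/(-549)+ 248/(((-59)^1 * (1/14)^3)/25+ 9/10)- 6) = 193293455247756/1241925100813075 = 0.16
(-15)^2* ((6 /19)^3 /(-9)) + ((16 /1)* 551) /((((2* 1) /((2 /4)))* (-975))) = -3.05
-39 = -39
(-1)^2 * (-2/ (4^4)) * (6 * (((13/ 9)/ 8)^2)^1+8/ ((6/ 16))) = -18601/ 110592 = -0.17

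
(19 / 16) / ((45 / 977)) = 18563 / 720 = 25.78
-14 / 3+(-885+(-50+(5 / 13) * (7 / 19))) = -696188 / 741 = -939.52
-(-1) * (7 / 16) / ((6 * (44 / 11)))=7 / 384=0.02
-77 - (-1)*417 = 340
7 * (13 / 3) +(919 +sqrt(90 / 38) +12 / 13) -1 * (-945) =3 * sqrt(95) / 19 +73915 / 39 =1896.80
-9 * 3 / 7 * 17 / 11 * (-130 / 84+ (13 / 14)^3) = 85527 / 19208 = 4.45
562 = 562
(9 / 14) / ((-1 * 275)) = -9 / 3850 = -0.00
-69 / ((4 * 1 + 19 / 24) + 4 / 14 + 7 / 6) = -11.05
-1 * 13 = -13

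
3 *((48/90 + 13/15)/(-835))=-21/4175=-0.01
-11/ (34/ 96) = -528/ 17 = -31.06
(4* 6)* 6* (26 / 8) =468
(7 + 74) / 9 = 9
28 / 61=0.46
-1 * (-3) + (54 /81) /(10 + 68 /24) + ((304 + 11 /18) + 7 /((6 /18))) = 328.66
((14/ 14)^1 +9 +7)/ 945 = 17/ 945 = 0.02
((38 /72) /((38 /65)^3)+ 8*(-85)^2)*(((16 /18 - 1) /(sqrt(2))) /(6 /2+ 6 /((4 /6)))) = -6009625025*sqrt(2) /22457088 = -378.45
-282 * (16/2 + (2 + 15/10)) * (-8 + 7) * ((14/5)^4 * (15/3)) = 124583088/125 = 996664.70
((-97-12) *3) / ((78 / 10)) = -545 / 13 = -41.92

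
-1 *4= -4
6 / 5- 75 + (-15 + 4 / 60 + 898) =12139 / 15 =809.27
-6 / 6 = -1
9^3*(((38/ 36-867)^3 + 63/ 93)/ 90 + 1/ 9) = -117394916946701/ 22320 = -5259628895.46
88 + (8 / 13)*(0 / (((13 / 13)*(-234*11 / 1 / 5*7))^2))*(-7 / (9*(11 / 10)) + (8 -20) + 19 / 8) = 88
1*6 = 6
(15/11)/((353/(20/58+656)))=285510/112607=2.54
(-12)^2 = 144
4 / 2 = 2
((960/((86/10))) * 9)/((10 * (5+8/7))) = 30240/1849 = 16.35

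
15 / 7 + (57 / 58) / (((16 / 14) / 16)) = 3228 / 203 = 15.90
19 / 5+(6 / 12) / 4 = 157 / 40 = 3.92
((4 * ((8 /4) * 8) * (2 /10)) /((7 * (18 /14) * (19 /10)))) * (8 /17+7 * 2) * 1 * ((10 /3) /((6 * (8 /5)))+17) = 1638688 /8721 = 187.90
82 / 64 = 1.28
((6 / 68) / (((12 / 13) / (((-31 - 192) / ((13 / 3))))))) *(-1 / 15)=223 / 680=0.33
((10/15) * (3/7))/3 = 0.10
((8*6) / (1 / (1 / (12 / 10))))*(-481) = -19240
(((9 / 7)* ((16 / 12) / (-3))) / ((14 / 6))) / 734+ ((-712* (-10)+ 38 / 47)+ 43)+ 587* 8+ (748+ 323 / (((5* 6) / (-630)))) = 4923133696 / 845201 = 5824.81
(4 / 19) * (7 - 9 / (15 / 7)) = 56 / 95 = 0.59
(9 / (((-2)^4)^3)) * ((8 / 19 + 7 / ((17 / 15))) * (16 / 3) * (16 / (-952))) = -6393 / 4919936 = -0.00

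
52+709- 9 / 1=752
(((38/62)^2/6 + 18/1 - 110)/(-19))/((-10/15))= -530111/73036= -7.26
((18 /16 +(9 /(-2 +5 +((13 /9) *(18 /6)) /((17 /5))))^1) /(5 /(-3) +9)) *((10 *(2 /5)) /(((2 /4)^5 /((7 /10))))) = 236628 /5995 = 39.47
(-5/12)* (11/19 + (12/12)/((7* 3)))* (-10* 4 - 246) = 74.67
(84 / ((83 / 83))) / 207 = 28 / 69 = 0.41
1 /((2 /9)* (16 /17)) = 153 /32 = 4.78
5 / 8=0.62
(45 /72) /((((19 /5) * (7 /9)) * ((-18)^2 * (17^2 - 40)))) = 25 /9537696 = 0.00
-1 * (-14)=14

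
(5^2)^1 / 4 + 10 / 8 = 15 / 2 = 7.50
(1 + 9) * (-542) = -5420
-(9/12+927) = -3711/4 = -927.75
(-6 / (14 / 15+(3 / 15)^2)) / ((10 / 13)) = -585 / 73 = -8.01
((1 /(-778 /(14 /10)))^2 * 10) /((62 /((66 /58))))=1617 /2720751580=0.00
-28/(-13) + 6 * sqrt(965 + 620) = 28/13 + 6 * sqrt(1585) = 241.03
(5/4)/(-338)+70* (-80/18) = -3785645/12168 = -311.11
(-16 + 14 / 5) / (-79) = 66 / 395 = 0.17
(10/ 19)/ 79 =10/ 1501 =0.01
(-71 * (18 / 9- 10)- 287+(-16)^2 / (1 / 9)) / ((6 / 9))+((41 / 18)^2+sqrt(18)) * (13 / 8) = 39 * sqrt(2) / 8+10072333 / 2592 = 3892.83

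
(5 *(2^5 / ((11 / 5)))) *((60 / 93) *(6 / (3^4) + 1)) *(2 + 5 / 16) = 1073000 / 9207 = 116.54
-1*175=-175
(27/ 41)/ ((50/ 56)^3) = 592704/ 640625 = 0.93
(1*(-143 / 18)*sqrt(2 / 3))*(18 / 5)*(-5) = 143*sqrt(6) / 3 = 116.76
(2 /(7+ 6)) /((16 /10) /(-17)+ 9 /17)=170 /481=0.35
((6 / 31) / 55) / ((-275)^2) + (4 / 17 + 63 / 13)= 144800323201 / 28495878125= 5.08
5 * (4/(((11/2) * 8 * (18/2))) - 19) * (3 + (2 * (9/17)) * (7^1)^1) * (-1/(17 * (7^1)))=554600/66759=8.31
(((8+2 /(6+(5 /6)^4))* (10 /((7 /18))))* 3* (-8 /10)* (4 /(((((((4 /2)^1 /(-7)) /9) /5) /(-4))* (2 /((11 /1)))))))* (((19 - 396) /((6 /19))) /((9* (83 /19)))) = 150473198304000 /697283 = 215799321.52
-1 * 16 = -16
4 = 4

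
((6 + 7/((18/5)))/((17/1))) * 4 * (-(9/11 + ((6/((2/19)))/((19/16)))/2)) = -2366/51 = -46.39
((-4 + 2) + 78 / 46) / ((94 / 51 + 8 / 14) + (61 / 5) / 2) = -24990 / 699131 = -0.04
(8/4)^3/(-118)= -4/59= -0.07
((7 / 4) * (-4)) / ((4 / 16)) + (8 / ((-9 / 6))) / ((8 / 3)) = -30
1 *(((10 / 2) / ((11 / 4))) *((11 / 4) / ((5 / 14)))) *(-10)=-140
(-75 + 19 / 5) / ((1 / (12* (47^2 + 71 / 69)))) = -217148608 / 115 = -1888248.77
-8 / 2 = -4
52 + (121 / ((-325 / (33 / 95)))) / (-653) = 1048395493 / 20161375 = 52.00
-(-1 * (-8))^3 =-512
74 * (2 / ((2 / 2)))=148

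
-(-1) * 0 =0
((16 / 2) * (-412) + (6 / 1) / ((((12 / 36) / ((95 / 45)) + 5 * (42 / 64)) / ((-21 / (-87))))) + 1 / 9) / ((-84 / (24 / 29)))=32.47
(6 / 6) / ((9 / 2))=2 / 9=0.22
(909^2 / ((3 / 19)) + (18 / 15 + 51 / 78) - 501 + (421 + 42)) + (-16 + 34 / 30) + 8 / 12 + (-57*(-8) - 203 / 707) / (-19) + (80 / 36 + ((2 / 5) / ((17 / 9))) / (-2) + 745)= 199767898598321 / 38168910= 5233785.79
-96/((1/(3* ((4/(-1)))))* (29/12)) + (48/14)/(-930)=14998924/31465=476.69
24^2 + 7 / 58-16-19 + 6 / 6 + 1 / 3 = 94387 / 174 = 542.45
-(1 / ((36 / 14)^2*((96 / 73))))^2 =-12794929 / 967458816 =-0.01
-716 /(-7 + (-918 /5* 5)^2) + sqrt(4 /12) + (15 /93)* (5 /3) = 21001337 /78372681 + sqrt(3) /3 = 0.85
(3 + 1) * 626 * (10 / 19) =25040 / 19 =1317.89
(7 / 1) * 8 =56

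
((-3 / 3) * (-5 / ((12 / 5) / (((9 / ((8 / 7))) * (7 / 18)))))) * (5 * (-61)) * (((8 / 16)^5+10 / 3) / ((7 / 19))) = -327562375 / 18432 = -17771.40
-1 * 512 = -512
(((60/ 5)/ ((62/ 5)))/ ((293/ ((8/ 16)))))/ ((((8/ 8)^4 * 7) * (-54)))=-5/ 1144458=-0.00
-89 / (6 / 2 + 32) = -89 / 35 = -2.54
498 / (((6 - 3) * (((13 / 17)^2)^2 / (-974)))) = -13504009364 / 28561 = -472812.90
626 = 626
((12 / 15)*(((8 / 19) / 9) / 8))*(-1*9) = -4 / 95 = -0.04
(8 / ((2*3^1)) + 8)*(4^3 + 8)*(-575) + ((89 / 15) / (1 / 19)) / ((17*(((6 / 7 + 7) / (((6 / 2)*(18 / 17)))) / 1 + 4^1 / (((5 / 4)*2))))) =-50572978134 / 130883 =-386398.37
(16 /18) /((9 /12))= 32 /27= 1.19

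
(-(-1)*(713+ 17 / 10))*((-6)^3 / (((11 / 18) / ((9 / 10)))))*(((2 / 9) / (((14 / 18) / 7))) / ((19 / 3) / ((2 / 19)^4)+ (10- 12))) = -6002107776 / 680900825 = -8.81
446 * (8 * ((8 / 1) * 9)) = 256896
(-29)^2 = 841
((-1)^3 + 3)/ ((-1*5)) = -2/ 5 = -0.40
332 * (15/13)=4980/13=383.08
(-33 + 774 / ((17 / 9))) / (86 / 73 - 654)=-66795 / 115736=-0.58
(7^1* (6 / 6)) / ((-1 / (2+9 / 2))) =-91 / 2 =-45.50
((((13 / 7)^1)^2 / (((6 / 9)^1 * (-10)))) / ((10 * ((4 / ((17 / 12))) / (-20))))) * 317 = 910741 / 7840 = 116.17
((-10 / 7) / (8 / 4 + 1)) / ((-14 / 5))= 25 / 147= 0.17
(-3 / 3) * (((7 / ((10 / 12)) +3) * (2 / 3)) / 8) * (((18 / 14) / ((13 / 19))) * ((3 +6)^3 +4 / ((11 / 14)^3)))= -637632495 / 484484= -1316.11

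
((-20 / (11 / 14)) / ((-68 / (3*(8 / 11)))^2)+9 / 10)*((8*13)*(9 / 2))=408.94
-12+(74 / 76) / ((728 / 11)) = -11.99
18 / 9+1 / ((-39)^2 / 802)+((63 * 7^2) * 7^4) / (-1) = -11273476283 / 1521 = -7411884.47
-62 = -62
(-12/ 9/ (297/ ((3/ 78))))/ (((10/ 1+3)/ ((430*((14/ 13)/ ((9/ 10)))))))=-120400/ 17617743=-0.01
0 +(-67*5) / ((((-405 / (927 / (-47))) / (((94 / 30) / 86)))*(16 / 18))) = -6901 / 10320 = -0.67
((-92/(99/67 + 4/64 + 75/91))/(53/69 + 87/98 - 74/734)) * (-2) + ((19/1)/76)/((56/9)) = 50.09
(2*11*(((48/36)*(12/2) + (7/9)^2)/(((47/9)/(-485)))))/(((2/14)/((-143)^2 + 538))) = -1092560763910/423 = -2582885966.69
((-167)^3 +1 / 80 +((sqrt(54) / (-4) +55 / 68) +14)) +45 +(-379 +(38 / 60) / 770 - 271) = -7316869931773 / 1570800 - 3 * sqrt(6) / 4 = -4658055.01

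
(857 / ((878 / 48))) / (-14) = -10284 / 3073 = -3.35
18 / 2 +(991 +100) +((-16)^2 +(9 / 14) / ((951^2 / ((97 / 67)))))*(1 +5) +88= 128380325175 / 47129341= 2724.00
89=89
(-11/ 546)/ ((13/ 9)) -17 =-40255/ 2366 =-17.01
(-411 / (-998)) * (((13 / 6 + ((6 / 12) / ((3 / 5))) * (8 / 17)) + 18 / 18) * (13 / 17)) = 646503 / 576844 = 1.12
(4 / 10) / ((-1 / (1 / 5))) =-2 / 25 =-0.08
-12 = -12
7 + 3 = 10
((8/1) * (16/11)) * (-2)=-256/11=-23.27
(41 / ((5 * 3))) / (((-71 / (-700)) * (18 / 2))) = 5740 / 1917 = 2.99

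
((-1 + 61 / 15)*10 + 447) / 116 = 4.12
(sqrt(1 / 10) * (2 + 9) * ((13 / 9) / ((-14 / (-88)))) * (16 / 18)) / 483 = 25168 * sqrt(10) / 1369305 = 0.06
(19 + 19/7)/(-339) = -152/2373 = -0.06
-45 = -45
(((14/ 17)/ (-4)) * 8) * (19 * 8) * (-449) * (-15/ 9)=-9554720/ 51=-187347.45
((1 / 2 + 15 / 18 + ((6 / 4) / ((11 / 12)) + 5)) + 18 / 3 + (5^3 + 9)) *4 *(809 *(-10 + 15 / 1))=79006940 / 33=2394149.70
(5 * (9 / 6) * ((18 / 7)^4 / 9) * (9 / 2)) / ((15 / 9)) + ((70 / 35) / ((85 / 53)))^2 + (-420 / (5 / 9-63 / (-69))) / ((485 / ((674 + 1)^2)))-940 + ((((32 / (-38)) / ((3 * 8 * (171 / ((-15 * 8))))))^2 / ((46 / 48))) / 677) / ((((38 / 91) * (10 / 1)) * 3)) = -5664987689009344388315105393 / 21019930000310182781700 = -269505.54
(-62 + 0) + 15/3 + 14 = -43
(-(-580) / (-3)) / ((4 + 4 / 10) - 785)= 2900 / 11709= 0.25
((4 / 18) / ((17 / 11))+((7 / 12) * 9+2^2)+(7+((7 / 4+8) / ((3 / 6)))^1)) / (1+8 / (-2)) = -11.96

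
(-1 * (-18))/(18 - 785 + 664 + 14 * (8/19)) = -38/205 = -0.19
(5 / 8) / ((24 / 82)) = 205 / 96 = 2.14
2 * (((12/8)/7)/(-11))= -3/77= -0.04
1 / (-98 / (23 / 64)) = -23 / 6272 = -0.00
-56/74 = -28/37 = -0.76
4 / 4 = 1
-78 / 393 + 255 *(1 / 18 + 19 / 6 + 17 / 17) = 423052 / 393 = 1076.47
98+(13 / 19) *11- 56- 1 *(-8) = 1093 / 19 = 57.53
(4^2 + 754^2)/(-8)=-142133/2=-71066.50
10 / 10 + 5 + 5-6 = 5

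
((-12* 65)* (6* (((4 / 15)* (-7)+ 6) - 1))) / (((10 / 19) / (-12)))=334339.20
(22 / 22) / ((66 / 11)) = 1 / 6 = 0.17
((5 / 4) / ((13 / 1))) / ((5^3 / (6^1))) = 3 / 650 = 0.00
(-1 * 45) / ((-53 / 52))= 2340 / 53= 44.15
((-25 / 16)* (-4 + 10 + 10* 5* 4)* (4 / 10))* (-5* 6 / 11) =7725 / 22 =351.14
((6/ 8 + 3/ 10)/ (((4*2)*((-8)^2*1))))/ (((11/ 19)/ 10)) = 399/ 11264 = 0.04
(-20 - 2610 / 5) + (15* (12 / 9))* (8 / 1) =-382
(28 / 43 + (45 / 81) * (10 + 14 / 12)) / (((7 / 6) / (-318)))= -1687202 / 903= -1868.44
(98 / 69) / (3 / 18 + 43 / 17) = 3332 / 6325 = 0.53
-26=-26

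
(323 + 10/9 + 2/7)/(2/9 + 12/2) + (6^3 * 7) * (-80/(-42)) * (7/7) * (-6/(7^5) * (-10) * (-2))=31.57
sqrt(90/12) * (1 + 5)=3 * sqrt(30)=16.43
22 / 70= 11 / 35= 0.31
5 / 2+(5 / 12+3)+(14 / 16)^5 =632053 / 98304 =6.43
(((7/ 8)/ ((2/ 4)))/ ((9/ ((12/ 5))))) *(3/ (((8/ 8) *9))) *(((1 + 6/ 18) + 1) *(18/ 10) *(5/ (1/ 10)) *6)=196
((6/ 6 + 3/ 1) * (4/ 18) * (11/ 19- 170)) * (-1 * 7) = 60088/ 57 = 1054.18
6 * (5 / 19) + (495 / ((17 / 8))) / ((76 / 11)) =600 / 17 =35.29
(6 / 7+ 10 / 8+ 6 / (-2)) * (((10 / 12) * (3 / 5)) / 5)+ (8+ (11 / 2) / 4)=65 / 7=9.29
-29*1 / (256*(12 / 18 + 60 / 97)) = -8439 / 95744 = -0.09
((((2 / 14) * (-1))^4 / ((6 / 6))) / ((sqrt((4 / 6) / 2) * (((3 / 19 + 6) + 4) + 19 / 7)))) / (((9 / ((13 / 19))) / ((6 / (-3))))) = -13 * sqrt(3) / 2642472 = -0.00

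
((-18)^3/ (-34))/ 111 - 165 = -102813/ 629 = -163.45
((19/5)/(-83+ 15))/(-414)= 0.00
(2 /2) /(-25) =-1 /25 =-0.04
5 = 5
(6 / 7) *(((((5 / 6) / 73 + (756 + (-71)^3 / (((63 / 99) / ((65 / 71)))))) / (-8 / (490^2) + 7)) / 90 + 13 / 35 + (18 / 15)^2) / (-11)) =472058550078431 / 7439646163950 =63.45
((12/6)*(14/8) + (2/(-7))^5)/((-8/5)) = -587925/268912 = -2.19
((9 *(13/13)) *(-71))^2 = 408321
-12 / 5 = -2.40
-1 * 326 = -326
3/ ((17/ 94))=16.59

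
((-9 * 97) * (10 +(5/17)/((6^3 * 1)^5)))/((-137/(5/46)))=38766751978293625/5596977570840576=6.93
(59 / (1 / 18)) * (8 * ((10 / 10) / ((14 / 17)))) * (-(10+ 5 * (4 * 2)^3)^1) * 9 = -238622297.14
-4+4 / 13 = -48 / 13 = -3.69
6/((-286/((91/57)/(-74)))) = 7/15466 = 0.00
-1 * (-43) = 43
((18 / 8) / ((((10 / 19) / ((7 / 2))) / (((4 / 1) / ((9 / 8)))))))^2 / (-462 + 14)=-2527 / 400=-6.32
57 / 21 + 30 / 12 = 73 / 14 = 5.21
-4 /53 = -0.08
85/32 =2.66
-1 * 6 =-6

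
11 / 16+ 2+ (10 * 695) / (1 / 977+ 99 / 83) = 4510740929 / 774448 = 5824.46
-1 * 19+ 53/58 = -18.09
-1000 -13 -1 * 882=-1895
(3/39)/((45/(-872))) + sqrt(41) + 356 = sqrt(41) + 207388/585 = 360.91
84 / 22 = 42 / 11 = 3.82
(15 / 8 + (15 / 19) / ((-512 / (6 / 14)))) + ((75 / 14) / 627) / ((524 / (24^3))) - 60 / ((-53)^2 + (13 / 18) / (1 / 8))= 67099144395 / 32283564544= 2.08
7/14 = 1/2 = 0.50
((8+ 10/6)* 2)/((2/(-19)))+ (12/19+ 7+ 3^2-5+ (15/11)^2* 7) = -1096751/6897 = -159.02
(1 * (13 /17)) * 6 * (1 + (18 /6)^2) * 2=1560 /17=91.76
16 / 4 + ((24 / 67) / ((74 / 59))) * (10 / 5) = 11332 / 2479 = 4.57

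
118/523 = 0.23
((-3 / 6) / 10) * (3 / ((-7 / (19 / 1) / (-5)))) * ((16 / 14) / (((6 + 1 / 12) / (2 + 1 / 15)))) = -14136 / 17885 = -0.79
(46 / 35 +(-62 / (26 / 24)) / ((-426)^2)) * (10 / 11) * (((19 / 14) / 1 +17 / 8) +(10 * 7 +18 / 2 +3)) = 983661482 / 9633351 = 102.11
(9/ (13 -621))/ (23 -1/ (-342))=-0.00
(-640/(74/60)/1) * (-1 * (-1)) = -19200/37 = -518.92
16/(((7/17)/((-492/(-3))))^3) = 346735485952/343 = 1010890629.60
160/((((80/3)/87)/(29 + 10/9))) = 15718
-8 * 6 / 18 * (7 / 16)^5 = -16807 / 393216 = -0.04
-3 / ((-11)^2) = -3 / 121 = -0.02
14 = 14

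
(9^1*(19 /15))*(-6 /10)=-171 /25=-6.84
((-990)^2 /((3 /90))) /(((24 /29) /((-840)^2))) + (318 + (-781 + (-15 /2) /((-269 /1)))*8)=25068997794070.22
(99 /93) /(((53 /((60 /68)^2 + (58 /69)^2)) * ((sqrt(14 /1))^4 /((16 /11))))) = 8173684 /36923972001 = 0.00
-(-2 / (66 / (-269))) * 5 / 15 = -269 / 99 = -2.72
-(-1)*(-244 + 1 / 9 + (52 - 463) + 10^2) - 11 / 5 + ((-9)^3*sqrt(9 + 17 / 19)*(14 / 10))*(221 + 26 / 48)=-9044217*sqrt(893) / 380 - 25069 / 45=-711792.07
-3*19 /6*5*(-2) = 95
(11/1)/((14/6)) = 33/7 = 4.71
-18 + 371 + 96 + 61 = 510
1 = 1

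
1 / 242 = 0.00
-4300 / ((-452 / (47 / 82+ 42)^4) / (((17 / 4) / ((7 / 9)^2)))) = 219857760444237934275 / 1001359274048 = 219559319.16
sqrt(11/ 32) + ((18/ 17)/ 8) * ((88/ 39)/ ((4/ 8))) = sqrt(22)/ 8 + 132/ 221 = 1.18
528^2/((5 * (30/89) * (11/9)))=3383424/25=135336.96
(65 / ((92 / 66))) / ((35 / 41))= 17589 / 322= 54.62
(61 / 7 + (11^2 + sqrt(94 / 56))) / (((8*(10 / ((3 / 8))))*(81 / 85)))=17*sqrt(329) / 48384 + 3859 / 6048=0.64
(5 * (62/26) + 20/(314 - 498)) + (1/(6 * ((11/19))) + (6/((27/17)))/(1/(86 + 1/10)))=5548032/16445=337.37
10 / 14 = 5 / 7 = 0.71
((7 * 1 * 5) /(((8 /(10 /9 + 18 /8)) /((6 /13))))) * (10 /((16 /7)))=29.69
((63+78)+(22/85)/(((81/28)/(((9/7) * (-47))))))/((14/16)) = 829832/5355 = 154.96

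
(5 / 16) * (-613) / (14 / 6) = -9195 / 112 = -82.10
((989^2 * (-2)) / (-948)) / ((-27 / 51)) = -16628057 / 4266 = -3897.81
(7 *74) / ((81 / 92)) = 47656 / 81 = 588.35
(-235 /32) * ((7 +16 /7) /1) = -15275 /224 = -68.19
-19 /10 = -1.90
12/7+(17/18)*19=19.66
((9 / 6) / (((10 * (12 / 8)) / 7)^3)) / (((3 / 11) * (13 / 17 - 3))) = -64141 / 256500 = -0.25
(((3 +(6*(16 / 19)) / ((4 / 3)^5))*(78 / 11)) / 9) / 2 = 11063 / 6688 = 1.65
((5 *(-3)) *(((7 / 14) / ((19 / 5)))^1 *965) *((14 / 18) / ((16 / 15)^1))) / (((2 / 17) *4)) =-14354375 / 4864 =-2951.15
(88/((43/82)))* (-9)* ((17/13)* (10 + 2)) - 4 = -13250812/559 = -23704.49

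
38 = 38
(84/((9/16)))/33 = 448/99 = 4.53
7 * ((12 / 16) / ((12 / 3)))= 21 / 16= 1.31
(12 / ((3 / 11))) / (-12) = -11 / 3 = -3.67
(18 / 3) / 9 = 2 / 3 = 0.67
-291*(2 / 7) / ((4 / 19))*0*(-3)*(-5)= 0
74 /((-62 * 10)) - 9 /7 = -3049 /2170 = -1.41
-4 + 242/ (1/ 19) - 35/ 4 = 18341/ 4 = 4585.25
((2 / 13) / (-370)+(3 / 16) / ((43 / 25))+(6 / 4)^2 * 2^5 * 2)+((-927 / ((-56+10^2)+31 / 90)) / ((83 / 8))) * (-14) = 7265214274207 / 42161881840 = 172.32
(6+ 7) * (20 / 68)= 65 / 17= 3.82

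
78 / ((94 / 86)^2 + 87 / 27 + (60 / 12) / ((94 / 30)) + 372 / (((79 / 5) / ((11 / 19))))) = 91569864906 / 23061024589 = 3.97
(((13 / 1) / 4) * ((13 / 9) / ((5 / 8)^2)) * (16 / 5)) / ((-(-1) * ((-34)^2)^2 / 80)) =43264 / 18792225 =0.00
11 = 11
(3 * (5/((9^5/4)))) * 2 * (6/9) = 80/59049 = 0.00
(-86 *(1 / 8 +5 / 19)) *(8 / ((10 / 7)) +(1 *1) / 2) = -154757 / 760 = -203.63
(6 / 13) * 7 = 42 / 13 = 3.23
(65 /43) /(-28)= -65 /1204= -0.05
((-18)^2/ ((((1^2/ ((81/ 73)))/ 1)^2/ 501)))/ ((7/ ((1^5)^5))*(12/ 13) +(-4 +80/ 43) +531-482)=595339340076/ 158841503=3748.01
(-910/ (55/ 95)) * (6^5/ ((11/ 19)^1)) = -2554493760/ 121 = -21111518.68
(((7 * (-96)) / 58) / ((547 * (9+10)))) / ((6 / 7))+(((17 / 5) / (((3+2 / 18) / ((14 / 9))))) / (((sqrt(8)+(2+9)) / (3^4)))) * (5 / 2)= 4565083175 / 136231444 - 1377 * sqrt(2) / 226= 24.89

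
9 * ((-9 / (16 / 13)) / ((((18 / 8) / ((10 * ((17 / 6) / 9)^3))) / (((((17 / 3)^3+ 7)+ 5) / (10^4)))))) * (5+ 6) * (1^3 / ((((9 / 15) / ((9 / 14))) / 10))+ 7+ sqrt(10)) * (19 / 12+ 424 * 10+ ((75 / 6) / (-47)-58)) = -269108234963582443 / 1865003616000-8680910805276853 * sqrt(10) / 1065716352000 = -170052.36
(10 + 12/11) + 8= 210/11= 19.09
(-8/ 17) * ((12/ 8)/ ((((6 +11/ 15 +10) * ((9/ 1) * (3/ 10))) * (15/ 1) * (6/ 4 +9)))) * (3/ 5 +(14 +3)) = -1408/ 806463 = -0.00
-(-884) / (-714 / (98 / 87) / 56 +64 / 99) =-34306272 / 414175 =-82.83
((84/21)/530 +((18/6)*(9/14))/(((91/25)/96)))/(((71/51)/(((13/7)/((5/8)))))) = 108.58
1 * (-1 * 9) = -9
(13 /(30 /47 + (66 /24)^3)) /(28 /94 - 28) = -918944 /41974527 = -0.02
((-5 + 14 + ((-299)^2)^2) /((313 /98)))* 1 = 783268803380 /313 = 2502456240.83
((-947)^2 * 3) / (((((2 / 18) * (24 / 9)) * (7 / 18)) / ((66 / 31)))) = 21574534113 / 434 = 49710908.09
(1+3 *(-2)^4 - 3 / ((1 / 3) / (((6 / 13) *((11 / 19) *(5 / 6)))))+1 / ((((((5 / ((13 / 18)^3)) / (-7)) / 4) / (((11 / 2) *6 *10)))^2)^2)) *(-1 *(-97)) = 19622386060492771656800815 / 861235747047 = 22783989317412.67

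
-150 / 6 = -25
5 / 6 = 0.83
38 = 38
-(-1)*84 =84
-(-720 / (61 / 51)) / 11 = 36720 / 671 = 54.72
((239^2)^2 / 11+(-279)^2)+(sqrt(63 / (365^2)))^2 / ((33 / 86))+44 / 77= 3043612292531442 / 10258325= 296696808.94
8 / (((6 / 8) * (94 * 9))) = 16 / 1269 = 0.01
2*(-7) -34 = -48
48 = 48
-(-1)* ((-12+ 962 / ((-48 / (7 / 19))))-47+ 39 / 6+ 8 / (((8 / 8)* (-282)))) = -1284037 / 21432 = -59.91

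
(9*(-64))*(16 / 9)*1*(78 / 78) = -1024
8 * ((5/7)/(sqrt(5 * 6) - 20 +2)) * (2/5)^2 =-96/1715 - 16 * sqrt(30)/5145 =-0.07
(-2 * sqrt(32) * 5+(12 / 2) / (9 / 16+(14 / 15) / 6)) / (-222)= -720 / 19129+20 * sqrt(2) / 111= 0.22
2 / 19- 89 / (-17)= 1725 / 323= 5.34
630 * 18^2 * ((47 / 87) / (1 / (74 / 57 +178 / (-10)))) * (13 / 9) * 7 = -10137824424 / 551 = -18398955.40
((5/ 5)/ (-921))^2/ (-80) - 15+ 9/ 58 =-29213420069/ 1967919120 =-14.84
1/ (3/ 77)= 77/ 3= 25.67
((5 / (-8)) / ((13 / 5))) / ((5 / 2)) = -5 / 52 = -0.10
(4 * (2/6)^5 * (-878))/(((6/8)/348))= -1629568/243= -6706.04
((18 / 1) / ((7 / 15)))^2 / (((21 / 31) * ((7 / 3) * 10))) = 225990 / 2401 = 94.12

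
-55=-55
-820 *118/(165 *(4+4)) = -2419/33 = -73.30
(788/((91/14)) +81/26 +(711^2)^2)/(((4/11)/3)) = 2108299722914.11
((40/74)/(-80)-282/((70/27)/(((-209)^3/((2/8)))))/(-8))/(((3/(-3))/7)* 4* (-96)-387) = 2571896307257/1720500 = 1494854.00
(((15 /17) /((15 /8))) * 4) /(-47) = -32 /799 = -0.04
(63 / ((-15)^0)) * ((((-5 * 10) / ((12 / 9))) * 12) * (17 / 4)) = -240975 / 2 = -120487.50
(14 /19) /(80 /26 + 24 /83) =7553 /34504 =0.22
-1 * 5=-5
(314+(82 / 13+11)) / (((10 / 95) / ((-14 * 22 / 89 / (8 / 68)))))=-107119397 / 1157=-92583.75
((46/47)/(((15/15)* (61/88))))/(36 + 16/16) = 4048/106079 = 0.04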